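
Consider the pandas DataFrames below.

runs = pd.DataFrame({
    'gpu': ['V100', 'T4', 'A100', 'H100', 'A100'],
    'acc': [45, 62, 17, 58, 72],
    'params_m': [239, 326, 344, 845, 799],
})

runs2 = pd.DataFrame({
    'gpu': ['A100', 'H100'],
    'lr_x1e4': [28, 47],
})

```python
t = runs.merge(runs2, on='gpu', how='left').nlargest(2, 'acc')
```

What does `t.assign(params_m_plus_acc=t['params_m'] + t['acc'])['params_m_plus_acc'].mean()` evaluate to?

merge on 'gpu' (how='left') → 5 rows:
    gpu  acc  params_m  lr_x1e4
0  V100   45       239      NaN
1    T4   62       326      NaN
2  A100   17       344     28.0
3  H100   58       845     47.0
4  A100   72       799     28.0
take 2 rows with largest acc:
    gpu  acc  params_m  lr_x1e4
4  A100   72       799     28.0
1    T4   62       326      NaN
add column params_m_plus_acc = t['params_m'] + t['acc']:
    gpu  acc  params_m  lr_x1e4  params_m_plus_acc
4  A100   72       799     28.0                871
1    T4   62       326      NaN                388

629.5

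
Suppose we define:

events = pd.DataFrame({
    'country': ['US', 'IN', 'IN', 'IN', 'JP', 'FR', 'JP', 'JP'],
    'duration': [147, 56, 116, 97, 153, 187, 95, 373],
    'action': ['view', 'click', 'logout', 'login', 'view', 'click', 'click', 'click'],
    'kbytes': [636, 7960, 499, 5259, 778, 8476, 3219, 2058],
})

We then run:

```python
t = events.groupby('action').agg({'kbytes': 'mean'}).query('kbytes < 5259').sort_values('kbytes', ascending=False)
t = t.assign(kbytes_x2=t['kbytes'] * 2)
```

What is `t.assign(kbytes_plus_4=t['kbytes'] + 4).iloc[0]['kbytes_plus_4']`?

711.0

group by action, mean of kbytes:
         kbytes
action         
click   5428.25
login   5259.00
logout   499.00
view     707.00
filter rows where kbytes < 5259:
        kbytes
action        
logout   499.0
view     707.0
sort by kbytes descending:
        kbytes
action        
view     707.0
logout   499.0
add column kbytes_x2 = t['kbytes'] * 2:
        kbytes  kbytes_x2
action                   
view     707.0     1414.0
logout   499.0      998.0
add column kbytes_plus_4 = t['kbytes'] + 4:
        kbytes  kbytes_x2  kbytes_plus_4
action                                  
view     707.0     1414.0          711.0
logout   499.0      998.0          503.0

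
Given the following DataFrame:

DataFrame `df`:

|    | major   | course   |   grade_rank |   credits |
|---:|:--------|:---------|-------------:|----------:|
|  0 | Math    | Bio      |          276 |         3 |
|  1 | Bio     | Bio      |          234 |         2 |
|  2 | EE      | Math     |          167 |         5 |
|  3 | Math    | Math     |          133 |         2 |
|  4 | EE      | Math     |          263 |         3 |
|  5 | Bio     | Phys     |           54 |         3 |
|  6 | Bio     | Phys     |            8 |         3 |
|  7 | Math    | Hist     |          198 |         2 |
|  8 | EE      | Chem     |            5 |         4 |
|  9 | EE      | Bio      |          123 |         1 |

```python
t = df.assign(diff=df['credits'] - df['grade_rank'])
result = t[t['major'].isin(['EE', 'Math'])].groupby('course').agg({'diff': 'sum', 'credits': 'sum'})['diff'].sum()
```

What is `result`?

add column diff = df['credits'] - df['grade_rank']:
  major course  grade_rank  credits  diff
0  Math    Bio         276        3  -273
1   Bio    Bio         234        2  -232
2    EE   Math         167        5  -162
3  Math   Math         133        2  -131
4    EE   Math         263        3  -260
5   Bio   Phys          54        3   -51
6   Bio   Phys           8        3    -5
7  Math   Hist         198        2  -196
8    EE   Chem           5        4    -1
9    EE    Bio         123        1  -122
filter rows where major in ['EE', 'Math']:
  major course  grade_rank  credits  diff
0  Math    Bio         276        3  -273
2    EE   Math         167        5  -162
3  Math   Math         133        2  -131
4    EE   Math         263        3  -260
7  Math   Hist         198        2  -196
8    EE   Chem           5        4    -1
9    EE    Bio         123        1  -122
group by course: sum(diff), sum(credits):
        diff  credits
course               
Bio     -395        4
Chem      -1        4
Hist    -196        2
Math    -553       10
Taking the sum of column 'diff' gives -1145.

-1145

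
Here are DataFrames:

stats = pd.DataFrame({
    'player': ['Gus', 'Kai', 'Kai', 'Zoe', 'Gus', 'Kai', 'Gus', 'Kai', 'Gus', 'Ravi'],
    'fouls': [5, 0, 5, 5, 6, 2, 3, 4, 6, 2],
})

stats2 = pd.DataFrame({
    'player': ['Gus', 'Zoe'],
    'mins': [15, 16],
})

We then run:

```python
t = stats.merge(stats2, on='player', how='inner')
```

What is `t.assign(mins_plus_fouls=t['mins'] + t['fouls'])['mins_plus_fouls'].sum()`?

101

merge on 'player' (how='inner') → 5 rows:
  player  fouls  mins
0    Gus      5    15
1    Zoe      5    16
2    Gus      6    15
3    Gus      3    15
4    Gus      6    15
add column mins_plus_fouls = t['mins'] + t['fouls']:
  player  fouls  mins  mins_plus_fouls
0    Gus      5    15               20
1    Zoe      5    16               21
2    Gus      6    15               21
3    Gus      3    15               18
4    Gus      6    15               21
sum of column 'mins_plus_fouls' → 101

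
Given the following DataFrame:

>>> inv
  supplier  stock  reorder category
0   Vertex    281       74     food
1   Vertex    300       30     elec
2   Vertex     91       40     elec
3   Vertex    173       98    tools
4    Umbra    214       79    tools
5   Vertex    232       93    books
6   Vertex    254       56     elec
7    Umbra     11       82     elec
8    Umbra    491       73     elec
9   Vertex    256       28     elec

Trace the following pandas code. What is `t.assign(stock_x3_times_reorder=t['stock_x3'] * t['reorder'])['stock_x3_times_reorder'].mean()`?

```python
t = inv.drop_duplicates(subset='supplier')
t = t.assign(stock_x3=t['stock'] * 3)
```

drop duplicate supplier (keep=first):
  supplier  stock  reorder category
0   Vertex    281       74     food
4    Umbra    214       79    tools
add column stock_x3 = t['stock'] * 3:
  supplier  stock  reorder category  stock_x3
0   Vertex    281       74     food       843
4    Umbra    214       79    tools       642
add column stock_x3_times_reorder = t['stock_x3'] * t['reorder']:
  supplier  stock  reorder category  stock_x3  stock_x3_times_reorder
0   Vertex    281       74     food       843                   62382
4    Umbra    214       79    tools       642                   50718
Hence 56550.0.

56550.0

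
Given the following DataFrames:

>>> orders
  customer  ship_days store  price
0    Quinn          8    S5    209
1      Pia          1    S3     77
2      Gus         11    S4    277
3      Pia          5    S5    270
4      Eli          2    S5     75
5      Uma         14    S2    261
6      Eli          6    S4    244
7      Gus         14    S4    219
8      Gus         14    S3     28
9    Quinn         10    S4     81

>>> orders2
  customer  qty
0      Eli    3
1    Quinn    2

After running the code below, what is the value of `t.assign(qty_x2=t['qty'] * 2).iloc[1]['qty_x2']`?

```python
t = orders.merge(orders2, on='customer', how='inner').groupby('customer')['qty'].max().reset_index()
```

merge on 'customer' (how='inner') → 4 rows:
  customer  ship_days store  price  qty
0    Quinn          8    S5    209    2
1      Eli          2    S5     75    3
2      Eli          6    S4    244    3
3    Quinn         10    S4     81    2
group by customer, max of qty:
customer
Eli      3
Quinn    2
Name: qty, dtype: int64
reset_index():
  customer  qty
0      Eli    3
1    Quinn    2
add column qty_x2 = t['qty'] * 2:
  customer  qty  qty_x2
0      Eli    3       6
1    Quinn    2       4
So iloc[1]['qty_x2'] = 4.

4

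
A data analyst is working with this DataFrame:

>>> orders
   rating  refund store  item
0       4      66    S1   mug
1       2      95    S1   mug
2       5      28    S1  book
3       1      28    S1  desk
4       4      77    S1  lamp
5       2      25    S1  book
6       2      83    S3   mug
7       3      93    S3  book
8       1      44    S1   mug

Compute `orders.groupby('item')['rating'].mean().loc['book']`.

group by item, mean of rating:
item
book    3.333333
desk    1.000000
lamp    4.000000
mug     2.250000
Name: rating, dtype: float64

3.33333333333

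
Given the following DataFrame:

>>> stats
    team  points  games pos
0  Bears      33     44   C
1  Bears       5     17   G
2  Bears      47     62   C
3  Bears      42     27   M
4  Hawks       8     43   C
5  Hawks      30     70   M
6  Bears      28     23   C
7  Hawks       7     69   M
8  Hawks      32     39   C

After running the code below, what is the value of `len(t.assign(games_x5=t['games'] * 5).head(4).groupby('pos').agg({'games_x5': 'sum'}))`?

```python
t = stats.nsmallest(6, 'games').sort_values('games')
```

3

take 6 rows with smallest games:
    team  points  games pos
1  Bears       5     17   G
6  Bears      28     23   C
3  Bears      42     27   M
8  Hawks      32     39   C
4  Hawks       8     43   C
0  Bears      33     44   C
sort by games:
    team  points  games pos
1  Bears       5     17   G
6  Bears      28     23   C
3  Bears      42     27   M
8  Hawks      32     39   C
4  Hawks       8     43   C
0  Bears      33     44   C
add column games_x5 = t['games'] * 5:
    team  points  games pos  games_x5
1  Bears       5     17   G        85
6  Bears      28     23   C       115
3  Bears      42     27   M       135
8  Hawks      32     39   C       195
4  Hawks       8     43   C       215
0  Bears      33     44   C       220
take first 4 rows:
    team  points  games pos  games_x5
1  Bears       5     17   G        85
6  Bears      28     23   C       115
3  Bears      42     27   M       135
8  Hawks      32     39   C       195
group by pos, sum of games_x5:
     games_x5
pos          
C         310
G          85
M         135
Finally, number of rows = 3.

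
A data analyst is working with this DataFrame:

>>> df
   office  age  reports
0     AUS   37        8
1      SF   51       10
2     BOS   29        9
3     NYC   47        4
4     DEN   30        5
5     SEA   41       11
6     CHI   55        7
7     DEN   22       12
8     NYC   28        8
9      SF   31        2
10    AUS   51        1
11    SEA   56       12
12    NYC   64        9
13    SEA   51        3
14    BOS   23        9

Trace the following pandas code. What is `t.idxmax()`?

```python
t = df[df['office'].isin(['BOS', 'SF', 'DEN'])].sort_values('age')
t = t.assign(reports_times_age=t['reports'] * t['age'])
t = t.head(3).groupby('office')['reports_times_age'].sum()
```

BOS

filter rows where office in ['BOS', 'SF', 'DEN']:
   office  age  reports
1      SF   51       10
2     BOS   29        9
4     DEN   30        5
7     DEN   22       12
9      SF   31        2
14    BOS   23        9
sort by age:
   office  age  reports
7     DEN   22       12
14    BOS   23        9
2     BOS   29        9
4     DEN   30        5
9      SF   31        2
1      SF   51       10
add column reports_times_age = t['reports'] * t['age']:
   office  age  reports  reports_times_age
7     DEN   22       12                264
14    BOS   23        9                207
2     BOS   29        9                261
4     DEN   30        5                150
9      SF   31        2                 62
1      SF   51       10                510
take first 3 rows:
   office  age  reports  reports_times_age
7     DEN   22       12                264
14    BOS   23        9                207
2     BOS   29        9                261
group by office, sum of reports_times_age:
office
BOS    468
DEN    264
Name: reports_times_age, dtype: int64
The label with the largest value is BOS.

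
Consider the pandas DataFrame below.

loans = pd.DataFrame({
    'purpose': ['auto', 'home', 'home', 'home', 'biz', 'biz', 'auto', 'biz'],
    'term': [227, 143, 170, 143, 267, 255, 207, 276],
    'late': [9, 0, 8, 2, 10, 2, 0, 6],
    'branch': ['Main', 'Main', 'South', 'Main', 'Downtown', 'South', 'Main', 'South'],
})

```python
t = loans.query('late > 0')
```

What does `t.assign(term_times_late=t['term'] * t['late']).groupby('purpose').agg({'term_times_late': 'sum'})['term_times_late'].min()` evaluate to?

1646

filter rows where late > 0:
  purpose  term  late    branch
0    auto   227     9      Main
2    home   170     8     South
3    home   143     2      Main
4     biz   267    10  Downtown
5     biz   255     2     South
7     biz   276     6     South
add column term_times_late = t['term'] * t['late']:
  purpose  term  late    branch  term_times_late
0    auto   227     9      Main             2043
2    home   170     8     South             1360
3    home   143     2      Main              286
4     biz   267    10  Downtown             2670
5     biz   255     2     South              510
7     biz   276     6     South             1656
group by purpose, sum of term_times_late:
         term_times_late
purpose                 
auto                2043
biz                 4836
home                1646
Reading off the min of column 'term_times_late', we get 1646.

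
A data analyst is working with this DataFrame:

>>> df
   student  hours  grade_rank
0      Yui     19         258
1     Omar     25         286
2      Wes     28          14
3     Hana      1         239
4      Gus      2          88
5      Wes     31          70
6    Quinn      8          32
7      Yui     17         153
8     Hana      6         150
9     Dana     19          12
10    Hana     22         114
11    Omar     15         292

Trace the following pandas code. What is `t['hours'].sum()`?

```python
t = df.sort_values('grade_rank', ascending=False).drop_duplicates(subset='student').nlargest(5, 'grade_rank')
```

sort by grade_rank descending:
   student  hours  grade_rank
11    Omar     15         292
1     Omar     25         286
0      Yui     19         258
3     Hana      1         239
7      Yui     17         153
8     Hana      6         150
10    Hana     22         114
4      Gus      2          88
5      Wes     31          70
6    Quinn      8          32
2      Wes     28          14
9     Dana     19          12
drop duplicate student (keep=first):
   student  hours  grade_rank
11    Omar     15         292
0      Yui     19         258
3     Hana      1         239
4      Gus      2          88
5      Wes     31          70
6    Quinn      8          32
9     Dana     19          12
take 5 rows with largest grade_rank:
   student  hours  grade_rank
11    Omar     15         292
0      Yui     19         258
3     Hana      1         239
4      Gus      2          88
5      Wes     31          70

68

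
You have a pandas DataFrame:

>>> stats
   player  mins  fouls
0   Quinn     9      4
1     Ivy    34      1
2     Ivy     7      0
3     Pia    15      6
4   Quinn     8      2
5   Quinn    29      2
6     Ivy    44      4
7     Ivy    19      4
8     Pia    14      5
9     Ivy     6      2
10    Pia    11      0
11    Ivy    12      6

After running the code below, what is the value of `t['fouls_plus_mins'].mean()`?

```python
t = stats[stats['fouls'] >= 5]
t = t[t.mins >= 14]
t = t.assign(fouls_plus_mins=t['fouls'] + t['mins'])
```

20.0

filter rows where fouls >= 5:
   player  mins  fouls
3     Pia    15      6
8     Pia    14      5
11    Ivy    12      6
filter rows where mins >= 14:
  player  mins  fouls
3    Pia    15      6
8    Pia    14      5
add column fouls_plus_mins = t['fouls'] + t['mins']:
  player  mins  fouls  fouls_plus_mins
3    Pia    15      6               21
8    Pia    14      5               19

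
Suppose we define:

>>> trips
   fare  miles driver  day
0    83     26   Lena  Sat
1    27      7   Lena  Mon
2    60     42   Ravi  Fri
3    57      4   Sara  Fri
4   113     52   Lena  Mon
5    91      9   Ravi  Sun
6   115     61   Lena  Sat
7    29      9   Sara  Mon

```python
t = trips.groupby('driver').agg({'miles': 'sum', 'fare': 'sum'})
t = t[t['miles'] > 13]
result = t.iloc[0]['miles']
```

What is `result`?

group by driver: sum(miles), sum(fare):
        miles  fare
driver             
Lena      146   338
Ravi       51   151
Sara       13    86
filter rows where miles > 13:
        miles  fare
driver             
Lena      146   338
Ravi       51   151
So iloc[0]['miles'] = 146.

146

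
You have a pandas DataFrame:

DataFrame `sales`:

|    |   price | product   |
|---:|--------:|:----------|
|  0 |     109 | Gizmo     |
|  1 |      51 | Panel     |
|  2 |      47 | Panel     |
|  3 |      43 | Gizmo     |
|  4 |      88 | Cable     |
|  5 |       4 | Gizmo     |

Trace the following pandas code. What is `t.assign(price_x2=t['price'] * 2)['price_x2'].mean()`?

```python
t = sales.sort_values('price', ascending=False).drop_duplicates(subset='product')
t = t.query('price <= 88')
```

139.0

sort by price descending:
   price product
0    109   Gizmo
4     88   Cable
1     51   Panel
2     47   Panel
3     43   Gizmo
5      4   Gizmo
drop duplicate product (keep=first):
   price product
0    109   Gizmo
4     88   Cable
1     51   Panel
filter rows where price <= 88:
   price product
4     88   Cable
1     51   Panel
add column price_x2 = t['price'] * 2:
   price product  price_x2
4     88   Cable       176
1     51   Panel       102
mean of column 'price_x2' → 139.0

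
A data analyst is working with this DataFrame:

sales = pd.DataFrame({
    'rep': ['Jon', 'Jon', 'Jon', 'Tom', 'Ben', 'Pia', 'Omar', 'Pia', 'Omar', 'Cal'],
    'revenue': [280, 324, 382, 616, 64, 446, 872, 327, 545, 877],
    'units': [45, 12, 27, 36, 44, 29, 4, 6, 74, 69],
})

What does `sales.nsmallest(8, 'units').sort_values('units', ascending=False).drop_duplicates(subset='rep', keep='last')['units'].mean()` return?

take 8 rows with smallest units:
    rep  revenue  units
6  Omar      872      4
7   Pia      327      6
1   Jon      324     12
2   Jon      382     27
5   Pia      446     29
3   Tom      616     36
4   Ben       64     44
0   Jon      280     45
sort by units descending:
    rep  revenue  units
0   Jon      280     45
4   Ben       64     44
3   Tom      616     36
5   Pia      446     29
2   Jon      382     27
1   Jon      324     12
7   Pia      327      6
6  Omar      872      4
drop duplicate rep (keep=last):
    rep  revenue  units
4   Ben       64     44
3   Tom      616     36
1   Jon      324     12
7   Pia      327      6
6  Omar      872      4

20.4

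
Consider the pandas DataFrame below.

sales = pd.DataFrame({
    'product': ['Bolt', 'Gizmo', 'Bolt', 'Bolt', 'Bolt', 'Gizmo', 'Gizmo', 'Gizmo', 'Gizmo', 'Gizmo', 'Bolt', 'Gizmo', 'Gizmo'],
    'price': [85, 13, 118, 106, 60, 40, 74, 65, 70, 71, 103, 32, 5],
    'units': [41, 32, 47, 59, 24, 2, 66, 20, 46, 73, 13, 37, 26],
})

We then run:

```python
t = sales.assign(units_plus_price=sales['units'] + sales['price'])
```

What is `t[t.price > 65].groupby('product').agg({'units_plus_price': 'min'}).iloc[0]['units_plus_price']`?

116

add column units_plus_price = sales['units'] + sales['price']:
   product  price  units  units_plus_price
0     Bolt     85     41               126
1    Gizmo     13     32                45
2     Bolt    118     47               165
3     Bolt    106     59               165
4     Bolt     60     24                84
5    Gizmo     40      2                42
6    Gizmo     74     66               140
7    Gizmo     65     20                85
8    Gizmo     70     46               116
9    Gizmo     71     73               144
10    Bolt    103     13               116
11   Gizmo     32     37                69
12   Gizmo      5     26                31
filter rows where price > 65:
   product  price  units  units_plus_price
0     Bolt     85     41               126
2     Bolt    118     47               165
3     Bolt    106     59               165
6    Gizmo     74     66               140
8    Gizmo     70     46               116
9    Gizmo     71     73               144
10    Bolt    103     13               116
group by product, min of units_plus_price:
         units_plus_price
product                  
Bolt                  116
Gizmo                 116
Hence 116.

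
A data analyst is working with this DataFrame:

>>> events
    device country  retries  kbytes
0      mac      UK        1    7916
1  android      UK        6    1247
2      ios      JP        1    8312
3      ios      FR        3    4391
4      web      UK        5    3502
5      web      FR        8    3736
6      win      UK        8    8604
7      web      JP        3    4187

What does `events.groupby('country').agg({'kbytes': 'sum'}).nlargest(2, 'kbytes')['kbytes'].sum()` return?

33768

group by country, sum of kbytes:
         kbytes
country        
FR         8127
JP        12499
UK        21269
take 2 rows with largest kbytes:
         kbytes
country        
UK        21269
JP        12499
Taking the sum of column 'kbytes' gives 33768.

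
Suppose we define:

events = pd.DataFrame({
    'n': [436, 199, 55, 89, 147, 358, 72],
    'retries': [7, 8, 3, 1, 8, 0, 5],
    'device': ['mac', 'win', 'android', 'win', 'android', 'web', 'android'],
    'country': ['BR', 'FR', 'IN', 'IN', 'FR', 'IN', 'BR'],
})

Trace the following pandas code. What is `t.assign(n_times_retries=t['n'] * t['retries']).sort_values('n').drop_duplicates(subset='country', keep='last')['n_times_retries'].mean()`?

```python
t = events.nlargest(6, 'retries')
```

1577.66666667

take 6 rows with largest retries:
     n  retries   device country
1  199        8      win      FR
4  147        8  android      FR
0  436        7      mac      BR
6   72        5  android      BR
2   55        3  android      IN
3   89        1      win      IN
add column n_times_retries = t['n'] * t['retries']:
     n  retries   device country  n_times_retries
1  199        8      win      FR             1592
4  147        8  android      FR             1176
0  436        7      mac      BR             3052
6   72        5  android      BR              360
2   55        3  android      IN              165
3   89        1      win      IN               89
sort by n:
     n  retries   device country  n_times_retries
2   55        3  android      IN              165
6   72        5  android      BR              360
3   89        1      win      IN               89
4  147        8  android      FR             1176
1  199        8      win      FR             1592
0  436        7      mac      BR             3052
drop duplicate country (keep=last):
     n  retries device country  n_times_retries
3   89        1    win      IN               89
1  199        8    win      FR             1592
0  436        7    mac      BR             3052
Reading off the mean of column 'n_times_retries', we get 1577.66666667.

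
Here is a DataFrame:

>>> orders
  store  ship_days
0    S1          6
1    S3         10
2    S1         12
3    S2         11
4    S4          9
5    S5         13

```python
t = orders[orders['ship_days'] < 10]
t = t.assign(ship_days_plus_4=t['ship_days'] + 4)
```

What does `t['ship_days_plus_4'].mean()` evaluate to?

filter rows where ship_days < 10:
  store  ship_days
0    S1          6
4    S4          9
add column ship_days_plus_4 = t['ship_days'] + 4:
  store  ship_days  ship_days_plus_4
0    S1          6                10
4    S4          9                13

11.5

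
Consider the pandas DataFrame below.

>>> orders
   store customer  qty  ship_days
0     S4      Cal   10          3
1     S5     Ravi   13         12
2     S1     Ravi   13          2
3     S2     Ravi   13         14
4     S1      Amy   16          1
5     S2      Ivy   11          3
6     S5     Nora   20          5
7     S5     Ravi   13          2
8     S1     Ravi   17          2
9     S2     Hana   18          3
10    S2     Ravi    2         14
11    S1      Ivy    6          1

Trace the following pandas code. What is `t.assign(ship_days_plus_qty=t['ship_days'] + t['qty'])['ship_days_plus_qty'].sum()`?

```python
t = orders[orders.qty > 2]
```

198

filter rows where qty > 2:
   store customer  qty  ship_days
0     S4      Cal   10          3
1     S5     Ravi   13         12
2     S1     Ravi   13          2
3     S2     Ravi   13         14
4     S1      Amy   16          1
5     S2      Ivy   11          3
6     S5     Nora   20          5
7     S5     Ravi   13          2
8     S1     Ravi   17          2
9     S2     Hana   18          3
11    S1      Ivy    6          1
add column ship_days_plus_qty = t['ship_days'] + t['qty']:
   store customer  qty  ship_days  ship_days_plus_qty
0     S4      Cal   10          3                  13
1     S5     Ravi   13         12                  25
2     S1     Ravi   13          2                  15
3     S2     Ravi   13         14                  27
4     S1      Amy   16          1                  17
5     S2      Ivy   11          3                  14
6     S5     Nora   20          5                  25
7     S5     Ravi   13          2                  15
8     S1     Ravi   17          2                  19
9     S2     Hana   18          3                  21
11    S1      Ivy    6          1                   7
So sum() = 198.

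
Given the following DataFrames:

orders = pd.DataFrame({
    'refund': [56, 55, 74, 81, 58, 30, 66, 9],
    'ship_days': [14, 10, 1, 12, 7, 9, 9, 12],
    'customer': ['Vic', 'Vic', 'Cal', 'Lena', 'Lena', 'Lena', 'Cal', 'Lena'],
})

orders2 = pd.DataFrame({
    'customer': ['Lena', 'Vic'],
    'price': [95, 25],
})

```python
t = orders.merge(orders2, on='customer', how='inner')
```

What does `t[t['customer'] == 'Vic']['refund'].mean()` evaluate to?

merge on 'customer' (how='inner') → 6 rows:
   refund  ship_days customer  price
0      56         14      Vic     25
1      55         10      Vic     25
2      81         12     Lena     95
3      58          7     Lena     95
4      30          9     Lena     95
5       9         12     Lena     95
filter rows where customer == 'Vic':
   refund  ship_days customer  price
0      56         14      Vic     25
1      55         10      Vic     25

55.5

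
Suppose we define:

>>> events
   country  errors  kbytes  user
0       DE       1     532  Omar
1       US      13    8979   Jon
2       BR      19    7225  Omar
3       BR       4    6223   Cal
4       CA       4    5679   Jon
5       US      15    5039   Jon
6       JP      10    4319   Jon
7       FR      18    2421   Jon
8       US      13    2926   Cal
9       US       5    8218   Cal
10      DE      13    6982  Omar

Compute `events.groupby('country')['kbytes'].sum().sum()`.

group by country, sum of kbytes:
country
BR    13448
CA     5679
DE     7514
FR     2421
JP     4319
US    25162
Name: kbytes, dtype: int64
Hence 58543.

58543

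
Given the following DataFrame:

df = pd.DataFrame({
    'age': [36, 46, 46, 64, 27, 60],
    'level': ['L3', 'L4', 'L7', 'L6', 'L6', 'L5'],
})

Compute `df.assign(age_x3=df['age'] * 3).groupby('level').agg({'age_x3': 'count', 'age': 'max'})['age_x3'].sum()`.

add column age_x3 = df['age'] * 3:
   age level  age_x3
0   36    L3     108
1   46    L4     138
2   46    L7     138
3   64    L6     192
4   27    L6      81
5   60    L5     180
group by level: count(age_x3), max(age):
       age_x3  age
level             
L3          1   36
L4          1   46
L5          1   60
L6          2   64
L7          1   46
Finally, sum of column 'age_x3' = 6.

6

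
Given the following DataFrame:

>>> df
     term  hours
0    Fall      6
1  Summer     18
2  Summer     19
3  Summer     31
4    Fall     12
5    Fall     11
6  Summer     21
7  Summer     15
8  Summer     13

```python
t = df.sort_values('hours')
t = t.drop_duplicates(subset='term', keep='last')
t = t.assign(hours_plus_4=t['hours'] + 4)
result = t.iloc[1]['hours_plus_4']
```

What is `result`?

35

sort by hours:
     term  hours
0    Fall      6
5    Fall     11
4    Fall     12
8  Summer     13
7  Summer     15
1  Summer     18
2  Summer     19
6  Summer     21
3  Summer     31
drop duplicate term (keep=last):
     term  hours
4    Fall     12
3  Summer     31
add column hours_plus_4 = t['hours'] + 4:
     term  hours  hours_plus_4
4    Fall     12            16
3  Summer     31            35
value at position 1, column 'hours_plus_4' → 35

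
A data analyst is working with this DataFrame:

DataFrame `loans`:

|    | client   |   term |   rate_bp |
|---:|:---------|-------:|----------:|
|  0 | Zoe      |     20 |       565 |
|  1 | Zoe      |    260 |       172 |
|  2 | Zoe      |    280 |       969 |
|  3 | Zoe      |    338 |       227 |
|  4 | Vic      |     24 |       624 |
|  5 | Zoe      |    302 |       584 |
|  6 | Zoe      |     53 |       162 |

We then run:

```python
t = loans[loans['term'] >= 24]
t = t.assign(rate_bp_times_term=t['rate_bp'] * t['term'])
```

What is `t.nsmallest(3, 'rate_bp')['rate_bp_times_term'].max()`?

filter rows where term >= 24:
  client  term  rate_bp
1    Zoe   260      172
2    Zoe   280      969
3    Zoe   338      227
4    Vic    24      624
5    Zoe   302      584
6    Zoe    53      162
add column rate_bp_times_term = t['rate_bp'] * t['term']:
  client  term  rate_bp  rate_bp_times_term
1    Zoe   260      172               44720
2    Zoe   280      969              271320
3    Zoe   338      227               76726
4    Vic    24      624               14976
5    Zoe   302      584              176368
6    Zoe    53      162                8586
take 3 rows with smallest rate_bp:
  client  term  rate_bp  rate_bp_times_term
6    Zoe    53      162                8586
1    Zoe   260      172               44720
3    Zoe   338      227               76726
Taking the max of column 'rate_bp_times_term' gives 76726.

76726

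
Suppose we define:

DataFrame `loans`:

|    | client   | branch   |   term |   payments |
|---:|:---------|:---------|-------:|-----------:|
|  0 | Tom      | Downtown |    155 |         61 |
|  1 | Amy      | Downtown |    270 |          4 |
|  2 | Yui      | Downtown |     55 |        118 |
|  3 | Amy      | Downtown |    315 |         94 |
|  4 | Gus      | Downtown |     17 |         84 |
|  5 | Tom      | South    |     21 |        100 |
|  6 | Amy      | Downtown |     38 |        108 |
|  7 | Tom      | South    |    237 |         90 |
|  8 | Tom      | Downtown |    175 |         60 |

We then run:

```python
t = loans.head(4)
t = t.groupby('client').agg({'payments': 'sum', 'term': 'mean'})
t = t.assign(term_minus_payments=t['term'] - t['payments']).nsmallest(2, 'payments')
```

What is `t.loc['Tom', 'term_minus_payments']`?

94.0

take first 4 rows:
  client    branch  term  payments
0    Tom  Downtown   155        61
1    Amy  Downtown   270         4
2    Yui  Downtown    55       118
3    Amy  Downtown   315        94
group by client: sum(payments), mean(term):
        payments   term
client                 
Amy           98  292.5
Tom           61  155.0
Yui          118   55.0
add column term_minus_payments = t['term'] - t['payments']:
        payments   term  term_minus_payments
client                                      
Amy           98  292.5                194.5
Tom           61  155.0                 94.0
Yui          118   55.0                -63.0
take 2 rows with smallest payments:
        payments   term  term_minus_payments
client                                      
Tom           61  155.0                 94.0
Amy           98  292.5                194.5
Finally, value at row 'Tom', column 'term_minus_payments' = 94.0.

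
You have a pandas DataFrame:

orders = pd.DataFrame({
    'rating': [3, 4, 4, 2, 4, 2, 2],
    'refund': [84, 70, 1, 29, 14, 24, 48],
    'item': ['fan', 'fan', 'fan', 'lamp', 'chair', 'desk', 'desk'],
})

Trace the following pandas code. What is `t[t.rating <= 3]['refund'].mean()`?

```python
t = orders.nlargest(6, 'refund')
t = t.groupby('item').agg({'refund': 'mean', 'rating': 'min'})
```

47.3333333333

take 6 rows with largest refund:
   rating  refund   item
0       3      84    fan
1       4      70    fan
6       2      48   desk
3       2      29   lamp
5       2      24   desk
4       4      14  chair
group by item: mean(refund), min(rating):
       refund  rating
item                 
chair    14.0       4
desk     36.0       2
fan      77.0       3
lamp     29.0       2
filter rows where rating <= 3:
      refund  rating
item                
desk    36.0       2
fan     77.0       3
lamp    29.0       2
Reading off the mean of column 'refund', we get 47.3333333333.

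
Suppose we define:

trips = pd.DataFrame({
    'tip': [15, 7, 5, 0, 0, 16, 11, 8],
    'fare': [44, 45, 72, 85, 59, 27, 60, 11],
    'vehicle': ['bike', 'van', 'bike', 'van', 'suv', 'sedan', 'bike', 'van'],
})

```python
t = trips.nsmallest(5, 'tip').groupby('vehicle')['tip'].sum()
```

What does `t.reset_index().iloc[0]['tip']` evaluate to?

take 5 rows with smallest tip:
   tip  fare vehicle
3    0    85     van
4    0    59     suv
2    5    72    bike
1    7    45     van
7    8    11     van
group by vehicle, sum of tip:
vehicle
bike     5
suv      0
van     15
Name: tip, dtype: int64
reset_index():
  vehicle  tip
0    bike    5
1     suv    0
2     van   15

5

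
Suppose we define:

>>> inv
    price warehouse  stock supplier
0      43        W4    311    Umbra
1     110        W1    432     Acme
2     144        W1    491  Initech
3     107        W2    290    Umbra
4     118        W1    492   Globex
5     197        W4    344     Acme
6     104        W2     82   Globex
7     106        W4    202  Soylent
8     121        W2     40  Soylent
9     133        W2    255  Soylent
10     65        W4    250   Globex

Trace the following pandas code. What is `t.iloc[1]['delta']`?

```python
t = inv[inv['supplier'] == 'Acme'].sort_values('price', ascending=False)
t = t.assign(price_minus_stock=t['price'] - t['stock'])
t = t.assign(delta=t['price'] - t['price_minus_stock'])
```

filter rows where supplier == 'Acme':
   price warehouse  stock supplier
1    110        W1    432     Acme
5    197        W4    344     Acme
sort by price descending:
   price warehouse  stock supplier
5    197        W4    344     Acme
1    110        W1    432     Acme
add column price_minus_stock = t['price'] - t['stock']:
   price warehouse  stock supplier  price_minus_stock
5    197        W4    344     Acme               -147
1    110        W1    432     Acme               -322
add column delta = t['price'] - t['price_minus_stock']:
   price warehouse  stock supplier  price_minus_stock  delta
5    197        W4    344     Acme               -147    344
1    110        W1    432     Acme               -322    432
The value at position 1, column 'delta' is 432.

432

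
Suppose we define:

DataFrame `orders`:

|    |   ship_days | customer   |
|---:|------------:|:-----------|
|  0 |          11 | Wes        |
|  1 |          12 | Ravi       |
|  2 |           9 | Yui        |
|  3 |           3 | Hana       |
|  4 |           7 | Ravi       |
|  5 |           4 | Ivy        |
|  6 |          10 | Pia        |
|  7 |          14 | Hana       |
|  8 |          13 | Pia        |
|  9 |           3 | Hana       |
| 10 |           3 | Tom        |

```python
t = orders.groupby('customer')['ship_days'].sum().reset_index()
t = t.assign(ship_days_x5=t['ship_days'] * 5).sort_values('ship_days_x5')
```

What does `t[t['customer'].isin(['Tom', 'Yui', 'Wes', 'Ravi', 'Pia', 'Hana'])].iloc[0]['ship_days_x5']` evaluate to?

15

group by customer, sum of ship_days:
customer
Hana    20
Ivy      4
Pia     23
Ravi    19
Tom      3
Wes     11
Yui      9
Name: ship_days, dtype: int64
reset_index():
  customer  ship_days
0     Hana         20
1      Ivy          4
2      Pia         23
3     Ravi         19
4      Tom          3
5      Wes         11
6      Yui          9
add column ship_days_x5 = t['ship_days'] * 5:
  customer  ship_days  ship_days_x5
0     Hana         20           100
1      Ivy          4            20
2      Pia         23           115
3     Ravi         19            95
4      Tom          3            15
5      Wes         11            55
6      Yui          9            45
sort by ship_days_x5:
  customer  ship_days  ship_days_x5
4      Tom          3            15
1      Ivy          4            20
6      Yui          9            45
5      Wes         11            55
3     Ravi         19            95
0     Hana         20           100
2      Pia         23           115
filter rows where customer in ['Tom', 'Yui', 'Wes', 'Ravi', 'Pia', 'Hana']:
  customer  ship_days  ship_days_x5
4      Tom          3            15
6      Yui          9            45
5      Wes         11            55
3     Ravi         19            95
0     Hana         20           100
2      Pia         23           115
The value at position 0, column 'ship_days_x5' is 15.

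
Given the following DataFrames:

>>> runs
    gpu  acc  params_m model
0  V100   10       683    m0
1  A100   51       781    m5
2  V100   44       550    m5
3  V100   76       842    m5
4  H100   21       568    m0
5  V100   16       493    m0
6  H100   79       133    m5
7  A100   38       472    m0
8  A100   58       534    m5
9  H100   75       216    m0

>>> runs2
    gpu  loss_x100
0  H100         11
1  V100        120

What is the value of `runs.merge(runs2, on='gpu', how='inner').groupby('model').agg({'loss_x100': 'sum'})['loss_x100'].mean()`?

merge on 'gpu' (how='inner') → 7 rows:
    gpu  acc  params_m model  loss_x100
0  V100   10       683    m0        120
1  V100   44       550    m5        120
2  V100   76       842    m5        120
3  H100   21       568    m0         11
4  V100   16       493    m0        120
5  H100   79       133    m5         11
6  H100   75       216    m0         11
group by model, sum of loss_x100:
       loss_x100
model           
m0           262
m5           251
So mean() = 256.5.

256.5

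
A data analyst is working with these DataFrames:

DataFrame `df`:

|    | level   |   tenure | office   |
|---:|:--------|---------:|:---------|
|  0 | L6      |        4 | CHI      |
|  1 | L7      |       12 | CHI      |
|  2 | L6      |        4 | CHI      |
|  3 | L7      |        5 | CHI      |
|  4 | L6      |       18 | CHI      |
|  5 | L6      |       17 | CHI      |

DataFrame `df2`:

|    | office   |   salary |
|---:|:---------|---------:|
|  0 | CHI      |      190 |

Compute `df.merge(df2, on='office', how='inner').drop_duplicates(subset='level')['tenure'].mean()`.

merge on 'office' (how='inner') → 6 rows:
  level  tenure office  salary
0    L6       4    CHI     190
1    L7      12    CHI     190
2    L6       4    CHI     190
3    L7       5    CHI     190
4    L6      18    CHI     190
5    L6      17    CHI     190
drop duplicate level (keep=first):
  level  tenure office  salary
0    L6       4    CHI     190
1    L7      12    CHI     190
Then the mean of column 'tenure': 8.0

8.0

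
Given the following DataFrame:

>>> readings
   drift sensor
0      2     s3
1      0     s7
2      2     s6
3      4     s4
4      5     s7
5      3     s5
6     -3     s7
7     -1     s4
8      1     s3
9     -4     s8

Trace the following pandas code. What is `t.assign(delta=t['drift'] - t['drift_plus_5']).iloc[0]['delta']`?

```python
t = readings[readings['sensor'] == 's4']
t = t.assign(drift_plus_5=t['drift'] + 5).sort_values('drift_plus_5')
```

-5

filter rows where sensor == 's4':
   drift sensor
3      4     s4
7     -1     s4
add column drift_plus_5 = t['drift'] + 5:
   drift sensor  drift_plus_5
3      4     s4             9
7     -1     s4             4
sort by drift_plus_5:
   drift sensor  drift_plus_5
7     -1     s4             4
3      4     s4             9
add column delta = t['drift'] - t['drift_plus_5']:
   drift sensor  drift_plus_5  delta
7     -1     s4             4     -5
3      4     s4             9     -5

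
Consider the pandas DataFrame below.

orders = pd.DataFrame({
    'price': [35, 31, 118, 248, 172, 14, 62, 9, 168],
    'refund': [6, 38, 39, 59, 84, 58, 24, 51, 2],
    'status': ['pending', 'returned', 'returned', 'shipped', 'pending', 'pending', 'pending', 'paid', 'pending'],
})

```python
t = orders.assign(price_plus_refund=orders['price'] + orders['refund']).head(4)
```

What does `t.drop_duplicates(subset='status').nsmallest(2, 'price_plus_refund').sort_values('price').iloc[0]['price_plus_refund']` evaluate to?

add column price_plus_refund = orders['price'] + orders['refund']:
   price  refund    status  price_plus_refund
0     35       6   pending                 41
1     31      38  returned                 69
2    118      39  returned                157
3    248      59   shipped                307
4    172      84   pending                256
5     14      58   pending                 72
6     62      24   pending                 86
7      9      51      paid                 60
8    168       2   pending                170
take first 4 rows:
   price  refund    status  price_plus_refund
0     35       6   pending                 41
1     31      38  returned                 69
2    118      39  returned                157
3    248      59   shipped                307
drop duplicate status (keep=first):
   price  refund    status  price_plus_refund
0     35       6   pending                 41
1     31      38  returned                 69
3    248      59   shipped                307
take 2 rows with smallest price_plus_refund:
   price  refund    status  price_plus_refund
0     35       6   pending                 41
1     31      38  returned                 69
sort by price:
   price  refund    status  price_plus_refund
1     31      38  returned                 69
0     35       6   pending                 41

69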